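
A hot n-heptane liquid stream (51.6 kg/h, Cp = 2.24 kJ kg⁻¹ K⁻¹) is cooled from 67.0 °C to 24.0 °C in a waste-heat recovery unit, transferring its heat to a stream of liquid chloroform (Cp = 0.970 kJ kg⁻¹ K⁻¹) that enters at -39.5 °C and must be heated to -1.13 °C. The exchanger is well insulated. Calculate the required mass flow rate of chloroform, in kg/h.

Heat released by hot stream: Q = 51.6 × 2.24 × (67.0 − 24.0) = 4970.1 kJ/h
Energy balance on cold side (adiabatic exchanger): Q = ṁ_c·Cp_c·(T_c,out − T_c,in)
ṁ_c = 4970.1 / [0.970 × (-1.13 − -39.5)] = 133.54 kg/h

ṁ_c = 134 kg/h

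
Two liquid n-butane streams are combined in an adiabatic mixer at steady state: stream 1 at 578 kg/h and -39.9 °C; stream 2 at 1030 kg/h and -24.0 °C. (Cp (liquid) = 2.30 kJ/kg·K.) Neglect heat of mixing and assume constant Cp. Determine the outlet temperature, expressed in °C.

No heat crosses the boundary, so H_out = H_in.
T_out = Σ ṁᵢCp,ᵢTᵢ / Σ ṁᵢCp,ᵢ
      = -109900 / 3698.4 = -29.715 °C

T_out = -29.7 °C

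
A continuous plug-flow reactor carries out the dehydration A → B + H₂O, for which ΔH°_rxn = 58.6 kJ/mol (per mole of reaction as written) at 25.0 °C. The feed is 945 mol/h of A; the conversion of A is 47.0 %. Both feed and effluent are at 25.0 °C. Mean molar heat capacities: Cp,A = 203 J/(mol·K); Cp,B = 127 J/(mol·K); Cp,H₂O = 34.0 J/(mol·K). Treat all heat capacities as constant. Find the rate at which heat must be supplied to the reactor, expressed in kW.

Extent of reaction ξ = 0.470 × 945 = 444.15 mol/h
Reaction term: ξ·ΔH°_rxn = 444.15 × 58.6 = 26027 kJ/h
Q = ΔH = 26027 kJ/h = 7.2298 kW
Heat supplied = 7.2298 kW

Q_in = 7.23 kW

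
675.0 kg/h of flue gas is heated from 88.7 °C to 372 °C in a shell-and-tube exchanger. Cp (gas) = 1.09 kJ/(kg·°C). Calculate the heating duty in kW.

Q = 57.9 kW

Q = ṁ·Cp·ΔT = 675.0 × 1.09 × (372 − 88.7) = 208440 kJ/h
Converting: 208440 / 3600 s = 57.899 kW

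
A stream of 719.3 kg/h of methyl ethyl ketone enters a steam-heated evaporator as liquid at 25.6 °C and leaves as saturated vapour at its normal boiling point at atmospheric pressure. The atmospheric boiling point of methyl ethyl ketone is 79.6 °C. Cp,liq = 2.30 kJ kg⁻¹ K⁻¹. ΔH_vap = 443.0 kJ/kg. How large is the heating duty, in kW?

liquid 25.6→79.6 °C: 124.2 kJ/kg
vaporisation at 79.6 °C: 443 kJ/kg
Δh = 124.2 + 443 = 567.2 kJ/kg
Q = ṁ·Δh = 719.3 kg/h × 567.2 kJ/kg = 407990 kJ/h
|Q| = 113.33 kW

Q = 113 kW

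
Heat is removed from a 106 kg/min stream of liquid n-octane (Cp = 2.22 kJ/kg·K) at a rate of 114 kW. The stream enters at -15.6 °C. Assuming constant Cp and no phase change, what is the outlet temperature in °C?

Q = 114 kW = 6840 kJ/min
ΔT = Q/(ṁ·Cp) = 6840/(106×2.22) = 29.067 K
T_out = -15.6 − 29.067 = -44.667 °C

T_out = -44.7 °C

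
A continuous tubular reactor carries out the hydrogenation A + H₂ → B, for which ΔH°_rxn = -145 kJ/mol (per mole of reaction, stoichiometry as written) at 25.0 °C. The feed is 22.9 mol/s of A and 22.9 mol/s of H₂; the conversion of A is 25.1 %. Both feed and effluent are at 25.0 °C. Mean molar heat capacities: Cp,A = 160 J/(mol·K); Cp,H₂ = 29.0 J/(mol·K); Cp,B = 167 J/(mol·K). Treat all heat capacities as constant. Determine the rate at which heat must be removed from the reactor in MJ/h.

Extent of reaction ξ = 0.251 × 22.9 = 5.7479 mol/s
Reaction term: ξ·ΔH°_rxn = 5.7479 × -145 = -833.45 kJ/s
Q = ΔH = -833.45 kJ/s = -833.45 kW
Heat removed = 3000.4 MJ/h

Q_out = 3000 MJ/h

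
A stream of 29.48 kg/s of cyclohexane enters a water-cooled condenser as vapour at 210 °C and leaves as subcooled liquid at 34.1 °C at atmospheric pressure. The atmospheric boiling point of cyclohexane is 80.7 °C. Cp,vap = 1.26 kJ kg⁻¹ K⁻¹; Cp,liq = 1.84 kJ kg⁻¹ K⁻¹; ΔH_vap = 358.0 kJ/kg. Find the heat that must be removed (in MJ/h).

Q_c = 64400 MJ/h

vapour 210→80.7 °C: -162.92 kJ/kg
condensation at 80.7 °C: -358 kJ/kg
liquid 80.7→34.1 °C: -85.744 kJ/kg
Δh = -162.92 + -358 + -85.744 = -606.66 kJ/kg
Q = ṁ·Δh = 29.48 kg/s × -606.66 kJ/kg = -17884 kJ/s
|Q| = 17884 kW = 64384 MJ/h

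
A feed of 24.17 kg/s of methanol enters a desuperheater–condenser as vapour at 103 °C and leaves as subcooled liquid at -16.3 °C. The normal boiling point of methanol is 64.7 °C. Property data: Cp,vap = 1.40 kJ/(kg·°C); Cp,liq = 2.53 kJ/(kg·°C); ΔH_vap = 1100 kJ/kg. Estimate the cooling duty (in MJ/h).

Q_c = 118000 MJ/h

vapour 103→64.7 °C: -53.62 kJ/kg
condensation at 64.7 °C: -1100 kJ/kg
liquid 64.7→-16.3 °C: -204.93 kJ/kg
Δh = -53.62 + -1100 + -204.93 = -1358.5 kJ/kg
Q = ṁ·Δh = 24.17 kg/s × -1358.5 kJ/kg = -32836 kJ/s
|Q| = 32836 kW = 118210 MJ/h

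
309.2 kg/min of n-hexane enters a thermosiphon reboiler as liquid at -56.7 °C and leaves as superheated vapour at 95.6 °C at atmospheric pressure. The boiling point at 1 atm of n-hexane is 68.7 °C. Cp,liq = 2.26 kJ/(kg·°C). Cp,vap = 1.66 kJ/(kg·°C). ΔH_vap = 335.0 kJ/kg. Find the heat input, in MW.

Q = 3.42 MW

liquid -56.7→68.7 °C: 283.4 kJ/kg
vaporisation at 68.7 °C: 335 kJ/kg
vapour 68.7→95.6 °C: 44.654 kJ/kg
Δh = 283.4 + 335 + 44.654 = 663.06 kJ/kg
Q = ṁ·Δh = 309.2 kg/min × 663.06 kJ/kg = 205020 kJ/min
|Q| = 3417 kW = 3.417 MW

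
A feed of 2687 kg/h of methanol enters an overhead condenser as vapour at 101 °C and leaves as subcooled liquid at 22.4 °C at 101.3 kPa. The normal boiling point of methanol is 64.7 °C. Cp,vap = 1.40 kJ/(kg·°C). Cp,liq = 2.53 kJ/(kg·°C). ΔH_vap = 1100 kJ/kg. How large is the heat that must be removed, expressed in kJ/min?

Q_c = 56300 kJ/min

vapour 101→64.7 °C: -50.82 kJ/kg
condensation at 64.7 °C: -1100 kJ/kg
liquid 64.7→22.4 °C: -107.02 kJ/kg
Δh = -50.82 + -1100 + -107.02 = -1257.8 kJ/kg
Q = ṁ·Δh = 2687 kg/h × -1257.8 kJ/kg = -3.3798e+06 kJ/h
|Q| = 938.84 kW = 56330 kJ/min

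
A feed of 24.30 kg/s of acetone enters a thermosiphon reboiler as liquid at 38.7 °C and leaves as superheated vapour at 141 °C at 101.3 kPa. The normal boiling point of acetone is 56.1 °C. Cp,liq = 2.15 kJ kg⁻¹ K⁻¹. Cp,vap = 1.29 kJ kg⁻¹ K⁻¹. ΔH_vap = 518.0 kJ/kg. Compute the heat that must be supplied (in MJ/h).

Q = 58200 MJ/h

liquid 38.7→56.1 °C: 37.41 kJ/kg
vaporisation at 56.1 °C: 518 kJ/kg
vapour 56.1→141 °C: 109.52 kJ/kg
Δh = 37.41 + 518 + 109.52 = 664.93 kJ/kg
Q = ṁ·Δh = 24.30 kg/s × 664.93 kJ/kg = 16158 kJ/s
|Q| = 16158 kW = 58168 MJ/h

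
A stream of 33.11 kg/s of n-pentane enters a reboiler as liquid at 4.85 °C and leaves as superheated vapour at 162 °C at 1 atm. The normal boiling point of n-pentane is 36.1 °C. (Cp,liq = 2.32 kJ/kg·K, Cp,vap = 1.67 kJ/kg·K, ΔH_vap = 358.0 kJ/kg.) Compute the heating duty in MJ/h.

Q = 76400 MJ/h

liquid 4.85→36.1 °C: 72.5 kJ/kg
vaporisation at 36.1 °C: 358 kJ/kg
vapour 36.1→162 °C: 210.25 kJ/kg
Δh = 72.5 + 358 + 210.25 = 640.75 kJ/kg
Q = ṁ·Δh = 33.11 kg/s × 640.75 kJ/kg = 21215 kJ/s
|Q| = 21215 kW = 76375 MJ/h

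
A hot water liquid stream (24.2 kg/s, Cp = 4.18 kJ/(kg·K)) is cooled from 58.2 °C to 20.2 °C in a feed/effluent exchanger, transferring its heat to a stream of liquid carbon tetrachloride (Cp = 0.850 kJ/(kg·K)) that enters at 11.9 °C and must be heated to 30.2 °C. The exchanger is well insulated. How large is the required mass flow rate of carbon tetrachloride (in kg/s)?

Heat released by hot stream: Q = 24.2 × 4.18 × (58.2 − 20.2) = 3843.9 kJ/s
Energy balance on cold side (adiabatic exchanger): Q = ṁ_c·Cp_c·(T_c,out − T_c,in)
ṁ_c = 3843.9 / [0.850 × (30.2 − 11.9)] = 247.12 kg/s

ṁ_c = 247 kg/s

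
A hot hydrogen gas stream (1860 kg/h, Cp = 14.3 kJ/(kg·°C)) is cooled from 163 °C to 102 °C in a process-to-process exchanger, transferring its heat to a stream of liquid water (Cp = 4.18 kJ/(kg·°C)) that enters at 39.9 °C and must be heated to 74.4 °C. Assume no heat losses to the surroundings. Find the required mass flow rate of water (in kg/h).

ṁ_c = 11300 kg/h

Heat released by hot stream: Q = 1860 × 14.3 × (163 − 102) = 1.6225e+06 kJ/h
Energy balance on cold side (adiabatic exchanger): Q = ṁ_c·Cp_c·(T_c,out − T_c,in)
ṁ_c = 1.6225e+06 / [4.18 × (74.4 − 39.9)] = 11251 kg/h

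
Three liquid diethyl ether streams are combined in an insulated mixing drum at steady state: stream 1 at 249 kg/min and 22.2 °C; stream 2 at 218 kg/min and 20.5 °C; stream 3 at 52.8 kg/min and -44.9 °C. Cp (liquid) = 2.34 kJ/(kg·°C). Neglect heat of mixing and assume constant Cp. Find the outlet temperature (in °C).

Energy balance with Q = 0: Σ ṁᵢCp,ᵢ(T_out − Tᵢ) = 0
T_out = Σ ṁᵢCp,ᵢTᵢ / Σ ṁᵢCp,ᵢ
      = 17845 / 1216.3 = 14.671 °C

T_out = 14.7 °C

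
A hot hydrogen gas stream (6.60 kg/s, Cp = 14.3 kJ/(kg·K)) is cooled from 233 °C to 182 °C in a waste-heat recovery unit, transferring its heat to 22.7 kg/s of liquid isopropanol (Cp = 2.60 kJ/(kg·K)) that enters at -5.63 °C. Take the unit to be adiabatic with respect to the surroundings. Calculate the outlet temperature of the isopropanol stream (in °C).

T_c,out = 75.9 °C

Heat released by hot stream: Q = 6.60 × 14.3 × (233 − 182) = 4813.4 kJ/s
Energy balance on cold side (adiabatic exchanger): Q = ṁ_c·Cp_c·(T_c,out − T_c,in)
T_c,out = -5.63 + 4813.4/(22.7 × 2.60) = 75.925 °C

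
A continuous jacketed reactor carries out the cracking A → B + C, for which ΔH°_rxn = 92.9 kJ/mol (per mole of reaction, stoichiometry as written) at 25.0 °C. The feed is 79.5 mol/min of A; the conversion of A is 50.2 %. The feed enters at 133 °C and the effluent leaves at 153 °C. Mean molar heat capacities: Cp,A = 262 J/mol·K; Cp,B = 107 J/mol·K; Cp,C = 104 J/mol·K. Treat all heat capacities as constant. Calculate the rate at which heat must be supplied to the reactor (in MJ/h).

Extent of reaction ξ = 0.502 × 79.5 = 39.909 mol/min
Reaction term: ξ·ΔH°_rxn = 39.909 × 92.9 = 3707.5 kJ/min
Sensible, feed 133→25 °C: -2249.5 kJ/min
Outlet flows (mol/min): A 39.591, B 39.909, C 39.909
Sensible, products 25→153 °C: 2405.6 kJ/min
Q = ΔH = 3863.6 kJ/min = 64.393 kW
Heat supplied = 231.82 MJ/h

Q_in = 232 MJ/h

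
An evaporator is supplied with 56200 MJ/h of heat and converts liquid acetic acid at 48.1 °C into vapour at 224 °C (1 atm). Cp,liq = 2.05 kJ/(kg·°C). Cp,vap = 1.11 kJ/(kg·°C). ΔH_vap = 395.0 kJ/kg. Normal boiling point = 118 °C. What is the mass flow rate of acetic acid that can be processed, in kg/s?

ṁ = 23.8 kg/s

Δh = 2.05×(118−48.1) + 395.0 + 1.11×(224−118) = 655.95 kJ/kg
Q = 56200 MJ/h = 15611 kJ/s = 15611 kJ/s
ṁ = Q/Δh = 15611 / 655.95 = 23.799 kg/s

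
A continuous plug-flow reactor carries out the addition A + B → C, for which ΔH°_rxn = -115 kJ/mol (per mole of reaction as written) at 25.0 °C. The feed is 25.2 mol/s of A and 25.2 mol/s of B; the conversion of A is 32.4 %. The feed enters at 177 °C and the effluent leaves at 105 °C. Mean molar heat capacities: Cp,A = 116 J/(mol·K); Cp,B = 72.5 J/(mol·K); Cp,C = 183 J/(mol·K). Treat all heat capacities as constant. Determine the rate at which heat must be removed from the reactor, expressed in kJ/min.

Q_out = 77100 kJ/min

Extent of reaction ξ = 0.324 × 25.2 = 8.1648 mol/s
Reaction term: ξ·ΔH°_rxn = 8.1648 × -115 = -938.95 kJ/s
Sensible, feed 177→25 °C: -722.03 kJ/s
Outlet flows (mol/s): A 17.035, B 17.035, C 8.1648
Sensible, products 25→105 °C: 376.42 kJ/s
Q = ΔH = -1284.6 kJ/s = -1284.6 kW
Heat removed = 77074 kJ/min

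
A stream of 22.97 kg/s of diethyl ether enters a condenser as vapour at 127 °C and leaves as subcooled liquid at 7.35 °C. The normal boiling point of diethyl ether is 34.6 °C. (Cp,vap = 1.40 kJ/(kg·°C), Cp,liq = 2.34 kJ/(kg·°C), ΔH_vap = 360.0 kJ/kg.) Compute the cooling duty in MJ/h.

Q_c = 45700 MJ/h

vapour 127→34.6 °C: -129.36 kJ/kg
condensation at 34.6 °C: -360 kJ/kg
liquid 34.6→7.35 °C: -63.765 kJ/kg
Δh = -129.36 + -360 + -63.765 = -553.12 kJ/kg
Q = ṁ·Δh = 22.97 kg/s × -553.12 kJ/kg = -12705 kJ/s
|Q| = 12705 kW = 45739 MJ/h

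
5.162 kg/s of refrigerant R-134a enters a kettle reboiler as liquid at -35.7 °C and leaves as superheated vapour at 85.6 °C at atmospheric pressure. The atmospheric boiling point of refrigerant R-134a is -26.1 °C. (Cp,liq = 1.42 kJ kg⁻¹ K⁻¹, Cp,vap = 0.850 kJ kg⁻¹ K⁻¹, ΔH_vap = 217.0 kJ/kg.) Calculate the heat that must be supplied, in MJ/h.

liquid -35.7→-26.1 °C: 13.632 kJ/kg
vaporisation at -26.1 °C: 217 kJ/kg
vapour -26.1→85.6 °C: 94.945 kJ/kg
Δh = 13.632 + 217 + 94.945 = 325.58 kJ/kg
Q = ṁ·Δh = 5.162 kg/s × 325.58 kJ/kg = 1680.6 kJ/s
|Q| = 1680.6 kW = 6050.3 MJ/h

Q = 6050 MJ/h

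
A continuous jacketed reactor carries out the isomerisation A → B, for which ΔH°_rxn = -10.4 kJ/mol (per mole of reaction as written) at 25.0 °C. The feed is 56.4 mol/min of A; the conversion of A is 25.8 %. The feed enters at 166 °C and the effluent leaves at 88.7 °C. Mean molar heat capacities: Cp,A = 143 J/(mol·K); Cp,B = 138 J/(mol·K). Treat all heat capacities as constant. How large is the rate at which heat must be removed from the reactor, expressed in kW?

Q_out = 13.0 kW

Extent of reaction ξ = 0.258 × 56.4 = 14.551 mol/min
Reaction term: ξ·ΔH°_rxn = 14.551 × -10.4 = -151.33 kJ/min
Sensible, feed 166→25 °C: -1137.2 kJ/min
Outlet flows (mol/min): A 41.849, B 14.551
Sensible, products 25→88.7 °C: 509.12 kJ/min
Q = ΔH = -779.41 kJ/min = -12.99 kW
Heat removed = 12.99 kW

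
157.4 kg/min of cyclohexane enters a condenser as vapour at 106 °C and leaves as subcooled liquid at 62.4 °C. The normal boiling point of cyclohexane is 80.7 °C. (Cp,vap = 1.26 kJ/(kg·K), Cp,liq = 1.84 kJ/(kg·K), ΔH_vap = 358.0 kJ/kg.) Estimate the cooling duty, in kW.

Q_c = 1110 kW

vapour 106→80.7 °C: -31.878 kJ/kg
condensation at 80.7 °C: -358 kJ/kg
liquid 80.7→62.4 °C: -33.672 kJ/kg
Δh = -31.878 + -358 + -33.672 = -423.55 kJ/kg
Q = ṁ·Δh = 157.4 kg/min × -423.55 kJ/kg = -66667 kJ/min
|Q| = 1111.1 kW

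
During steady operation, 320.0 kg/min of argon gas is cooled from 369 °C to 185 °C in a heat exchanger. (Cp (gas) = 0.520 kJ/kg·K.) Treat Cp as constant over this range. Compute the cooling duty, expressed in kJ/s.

Q_c = 510 kJ/s

Q = ṁ·Cp·ΔT = 320.0 × 0.520 × (185 − 369) = -30618 kJ/min
Converting: 30618 / 60 s = 510.29 kW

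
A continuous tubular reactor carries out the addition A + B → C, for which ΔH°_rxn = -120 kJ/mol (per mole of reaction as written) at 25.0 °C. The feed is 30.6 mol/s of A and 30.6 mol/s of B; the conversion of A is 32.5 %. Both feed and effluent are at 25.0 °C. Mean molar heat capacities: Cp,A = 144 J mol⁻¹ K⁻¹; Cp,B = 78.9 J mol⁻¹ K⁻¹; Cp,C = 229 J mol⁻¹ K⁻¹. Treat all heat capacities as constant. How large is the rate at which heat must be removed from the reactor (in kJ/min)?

Q_out = 71600 kJ/min

Extent of reaction ξ = 0.325 × 30.6 = 9.945 mol/s
Reaction term: ξ·ΔH°_rxn = 9.945 × -120 = -1193.4 kJ/s
Q = ΔH = -1193.4 kJ/s = -1193.4 kW
Heat removed = 71604 kJ/min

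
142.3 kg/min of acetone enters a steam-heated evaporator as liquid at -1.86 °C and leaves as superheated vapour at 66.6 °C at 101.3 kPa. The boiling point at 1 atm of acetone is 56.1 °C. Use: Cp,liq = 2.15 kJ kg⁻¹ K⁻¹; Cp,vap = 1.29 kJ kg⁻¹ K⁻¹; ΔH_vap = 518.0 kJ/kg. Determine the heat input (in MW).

liquid -1.86→56.1 °C: 124.61 kJ/kg
vaporisation at 56.1 °C: 518 kJ/kg
vapour 56.1→66.6 °C: 13.545 kJ/kg
Δh = 124.61 + 518 + 13.545 = 656.16 kJ/kg
Q = ṁ·Δh = 142.3 kg/min × 656.16 kJ/kg = 93371 kJ/min
|Q| = 1556.2 kW = 1.5562 MW

Q = 1.56 MW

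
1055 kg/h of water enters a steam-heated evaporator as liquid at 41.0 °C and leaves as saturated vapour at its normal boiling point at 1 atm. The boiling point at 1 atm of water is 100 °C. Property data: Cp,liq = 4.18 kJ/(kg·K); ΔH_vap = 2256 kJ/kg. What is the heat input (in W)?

liquid 41.0→100 °C: 246.62 kJ/kg
vaporisation at 100 °C: 2256 kJ/kg
Δh = 246.62 + 2256 = 2502.6 kJ/kg
Q = ṁ·Δh = 1055 kg/h × 2502.6 kJ/kg = 2.6403e+06 kJ/h
|Q| = 733.41 kW = 733410 W

Q = 733000 W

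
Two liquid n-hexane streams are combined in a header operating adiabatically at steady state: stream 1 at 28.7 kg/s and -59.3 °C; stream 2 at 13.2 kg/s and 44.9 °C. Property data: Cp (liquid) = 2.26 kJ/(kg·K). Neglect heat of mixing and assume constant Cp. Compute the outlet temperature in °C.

T_out = -26.5 °C

Energy balance with Q = 0: Σ ṁᵢCp,ᵢ(T_out − Tᵢ) = 0
T_out = Σ ṁᵢCp,ᵢTᵢ / Σ ṁᵢCp,ᵢ
      = -2506.9 / 94.694 = -26.473 °C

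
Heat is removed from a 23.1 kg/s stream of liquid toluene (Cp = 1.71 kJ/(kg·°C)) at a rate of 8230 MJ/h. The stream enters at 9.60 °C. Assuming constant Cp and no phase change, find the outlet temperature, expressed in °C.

T_out = -48.3 °C

Q = 8230 MJ/h = 2286.1 kJ/s
ΔT = Q/(ṁ·Cp) = 2286.1/(23.1×1.71) = 57.875 K
T_out = 9.60 − 57.875 = -48.275 °C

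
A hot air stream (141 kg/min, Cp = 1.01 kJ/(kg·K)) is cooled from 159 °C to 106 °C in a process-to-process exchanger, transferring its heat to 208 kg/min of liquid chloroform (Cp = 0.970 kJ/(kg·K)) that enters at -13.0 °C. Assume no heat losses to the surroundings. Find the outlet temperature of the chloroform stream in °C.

Heat released by hot stream: Q = 141 × 1.01 × (159 − 106) = 7547.7 kJ/min
Energy balance on cold side (adiabatic exchanger): Q = ṁ_c·Cp_c·(T_c,out − T_c,in)
T_c,out = -13.0 + 7547.7/(208 × 0.970) = 24.409 °C

T_c,out = 24.4 °C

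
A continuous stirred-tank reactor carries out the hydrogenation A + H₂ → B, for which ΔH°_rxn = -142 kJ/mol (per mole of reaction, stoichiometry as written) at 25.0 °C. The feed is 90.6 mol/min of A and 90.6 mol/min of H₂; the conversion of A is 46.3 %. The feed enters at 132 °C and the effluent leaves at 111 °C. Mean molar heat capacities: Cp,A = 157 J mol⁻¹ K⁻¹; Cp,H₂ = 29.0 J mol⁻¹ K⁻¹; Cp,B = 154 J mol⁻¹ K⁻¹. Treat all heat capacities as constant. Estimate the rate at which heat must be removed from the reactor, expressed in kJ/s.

Q_out = 107 kJ/s

Extent of reaction ξ = 0.463 × 90.6 = 41.948 mol/min
Reaction term: ξ·ΔH°_rxn = 41.948 × -142 = -5956.6 kJ/min
Sensible, feed 132→25 °C: -1803.1 kJ/min
Outlet flows (mol/min): A 48.652, H₂ 48.652, B 41.948
Sensible, products 25→111 °C: 1333.8 kJ/min
Q = ΔH = -6425.9 kJ/min = -107.1 kW
Heat removed = 107.1 kJ/s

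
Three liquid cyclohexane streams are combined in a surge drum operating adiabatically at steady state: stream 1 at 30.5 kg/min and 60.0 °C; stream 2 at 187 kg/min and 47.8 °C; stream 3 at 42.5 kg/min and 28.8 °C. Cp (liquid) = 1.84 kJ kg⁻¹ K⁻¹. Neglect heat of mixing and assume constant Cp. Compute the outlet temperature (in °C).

Energy balance with Q = 0: Σ ṁᵢCp,ᵢ(T_out − Tᵢ) = 0
T_out = Σ ṁᵢCp,ᵢTᵢ / Σ ṁᵢCp,ᵢ
      = 22066 / 478.4 = 46.125 °C

T_out = 46.1 °C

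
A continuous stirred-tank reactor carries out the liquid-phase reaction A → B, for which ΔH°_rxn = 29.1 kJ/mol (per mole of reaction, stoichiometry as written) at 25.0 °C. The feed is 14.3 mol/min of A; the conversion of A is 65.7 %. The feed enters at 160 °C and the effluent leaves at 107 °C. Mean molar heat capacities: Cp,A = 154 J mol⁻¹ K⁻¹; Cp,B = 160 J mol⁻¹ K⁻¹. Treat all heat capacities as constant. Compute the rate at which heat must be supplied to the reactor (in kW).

Extent of reaction ξ = 0.657 × 14.3 = 9.3951 mol/min
Reaction term: ξ·ΔH°_rxn = 9.3951 × 29.1 = 273.4 kJ/min
Sensible, feed 160→25 °C: -297.3 kJ/min
Outlet flows (mol/min): A 4.9049, B 9.3951
Sensible, products 25→107 °C: 185.2 kJ/min
Q = ΔH = 161.3 kJ/min = 2.6884 kW
Heat supplied = 2.6884 kW

Q_in = 2.69 kW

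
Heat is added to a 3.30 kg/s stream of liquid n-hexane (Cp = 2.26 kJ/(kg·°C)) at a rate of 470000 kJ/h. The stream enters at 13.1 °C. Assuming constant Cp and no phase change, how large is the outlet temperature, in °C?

Q = 470000 kJ/h = 130.56 kJ/s
ΔT = Q/(ṁ·Cp) = 130.56/(3.30×2.26) = 17.505 K
T_out = 13.1 + 17.505 = 30.605 °C

T_out = 30.6 °C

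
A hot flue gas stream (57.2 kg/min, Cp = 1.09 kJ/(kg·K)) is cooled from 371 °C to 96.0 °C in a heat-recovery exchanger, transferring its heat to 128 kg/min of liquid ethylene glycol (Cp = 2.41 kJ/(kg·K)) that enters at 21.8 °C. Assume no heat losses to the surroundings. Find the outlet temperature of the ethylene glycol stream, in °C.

Heat released by hot stream: Q = 57.2 × 1.09 × (371 − 96.0) = 17146 kJ/min
Energy balance on cold side (adiabatic exchanger): Q = ṁ_c·Cp_c·(T_c,out − T_c,in)
T_c,out = 21.8 + 17146/(128 × 2.41) = 77.381 °C

T_c,out = 77.4 °C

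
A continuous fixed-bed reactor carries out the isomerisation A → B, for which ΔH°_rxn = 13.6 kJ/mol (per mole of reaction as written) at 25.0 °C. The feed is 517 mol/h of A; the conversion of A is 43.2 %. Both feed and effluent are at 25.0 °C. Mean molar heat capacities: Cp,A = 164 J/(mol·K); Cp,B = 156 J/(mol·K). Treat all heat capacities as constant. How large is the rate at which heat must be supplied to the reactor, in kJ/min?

Extent of reaction ξ = 0.432 × 517 = 223.34 mol/h
Reaction term: ξ·ΔH°_rxn = 223.34 × 13.6 = 3037.5 kJ/h
Q = ΔH = 3037.5 kJ/h = 0.84374 kW
Heat supplied = 50.625 kJ/min

Q_in = 50.6 kJ/min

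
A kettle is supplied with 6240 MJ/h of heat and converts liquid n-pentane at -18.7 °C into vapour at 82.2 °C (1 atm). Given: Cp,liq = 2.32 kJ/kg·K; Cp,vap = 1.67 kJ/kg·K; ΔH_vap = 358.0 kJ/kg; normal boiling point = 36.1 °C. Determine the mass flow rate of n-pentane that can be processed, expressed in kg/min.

Δh = 2.32×(36.1−-18.7) + 358.0 + 1.67×(82.2−36.1) = 562.12 kJ/kg
Q = 6240 MJ/h = 1733.3 kJ/s = 104000 kJ/min
ṁ = Q/Δh = 104000 / 562.12 = 185.01 kg/min

ṁ = 185 kg/min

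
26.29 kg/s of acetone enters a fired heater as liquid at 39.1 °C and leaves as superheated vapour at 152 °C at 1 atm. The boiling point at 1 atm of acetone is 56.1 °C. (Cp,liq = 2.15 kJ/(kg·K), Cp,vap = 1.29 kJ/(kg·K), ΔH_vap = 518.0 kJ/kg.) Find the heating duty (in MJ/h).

liquid 39.1→56.1 °C: 36.55 kJ/kg
vaporisation at 56.1 °C: 518 kJ/kg
vapour 56.1→152 °C: 123.71 kJ/kg
Δh = 36.55 + 518 + 123.71 = 678.26 kJ/kg
Q = ṁ·Δh = 26.29 kg/s × 678.26 kJ/kg = 17831 kJ/s
|Q| = 17831 kW = 64193 MJ/h

Q = 64200 MJ/h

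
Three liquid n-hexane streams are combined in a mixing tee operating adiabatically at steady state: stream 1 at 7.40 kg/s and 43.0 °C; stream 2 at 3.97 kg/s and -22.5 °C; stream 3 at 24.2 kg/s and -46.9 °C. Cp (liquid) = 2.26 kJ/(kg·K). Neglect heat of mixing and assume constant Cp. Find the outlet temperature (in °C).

T_out = -25.5 °C

No heat crosses the boundary, so H_out = H_in.
Σ ṁᵢCp,ᵢTᵢ = 7.40×2.26×43.0 + 3.97×2.26×-22.5 + 24.2×2.26×-46.9 = -2047.8
Σ ṁᵢCp,ᵢ = 7.40×2.26 + 3.97×2.26 + 24.2×2.26 = 80.388
T_out = -2047.8 / 80.388 = -25.474 °C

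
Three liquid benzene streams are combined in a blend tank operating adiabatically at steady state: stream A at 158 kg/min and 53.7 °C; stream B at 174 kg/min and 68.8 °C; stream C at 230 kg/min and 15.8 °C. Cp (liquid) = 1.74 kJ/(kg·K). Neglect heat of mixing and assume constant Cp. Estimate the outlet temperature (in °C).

T_out = 42.9 °C

No heat crosses the boundary, so H_out = H_in.
Σ ṁᵢCp,ᵢTᵢ = 158×1.74×53.7 + 174×1.74×68.8 + 230×1.74×15.8 = 41916
Σ ṁᵢCp,ᵢ = 158×1.74 + 174×1.74 + 230×1.74 = 977.88
T_out = 41916 / 977.88 = 42.864 °C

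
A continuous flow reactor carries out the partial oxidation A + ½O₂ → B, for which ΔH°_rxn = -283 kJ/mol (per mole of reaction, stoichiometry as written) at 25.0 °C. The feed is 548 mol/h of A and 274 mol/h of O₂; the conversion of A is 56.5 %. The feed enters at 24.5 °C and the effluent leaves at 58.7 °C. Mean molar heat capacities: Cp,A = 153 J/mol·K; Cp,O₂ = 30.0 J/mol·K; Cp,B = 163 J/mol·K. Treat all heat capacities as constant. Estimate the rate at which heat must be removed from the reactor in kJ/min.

Q_out = 1410 kJ/min

Extent of reaction ξ = 0.565 × 548 = 309.62 mol/h
Reaction term: ξ·ΔH°_rxn = 309.62 × -283 = -87622 kJ/h
Sensible, feed 24.5→25 °C: 46.032 kJ/h
Outlet flows (mol/h): A 238.38, O₂ 119.19, B 309.62
Sensible, products 25→58.7 °C: 3050.4 kJ/h
Q = ΔH = -84526 kJ/h = -23.479 kW
Heat removed = 1408.8 kJ/min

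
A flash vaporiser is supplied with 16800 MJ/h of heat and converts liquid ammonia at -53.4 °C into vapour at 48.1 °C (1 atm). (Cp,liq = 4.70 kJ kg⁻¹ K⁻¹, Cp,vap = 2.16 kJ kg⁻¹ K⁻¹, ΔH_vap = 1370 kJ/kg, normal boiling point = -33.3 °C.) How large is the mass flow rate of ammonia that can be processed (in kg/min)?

ṁ = 171 kg/min

Δh = 4.70×(-33.3−-53.4) + 1370 + 2.16×(48.1−-33.3) = 1640.3 kJ/kg
Q = 16800 MJ/h = 4666.7 kJ/s = 280000 kJ/min
ṁ = Q/Δh = 280000 / 1640.3 = 170.7 kg/min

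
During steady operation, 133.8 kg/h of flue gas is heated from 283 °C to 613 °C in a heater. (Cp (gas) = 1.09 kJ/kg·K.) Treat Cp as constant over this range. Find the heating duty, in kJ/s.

Q = ṁ·Cp·ΔT = 133.8 × 1.09 × (613 − 283) = 48128 kJ/h
Converting: 48128 / 3600 s = 13.369 kW

Q = 13.4 kJ/s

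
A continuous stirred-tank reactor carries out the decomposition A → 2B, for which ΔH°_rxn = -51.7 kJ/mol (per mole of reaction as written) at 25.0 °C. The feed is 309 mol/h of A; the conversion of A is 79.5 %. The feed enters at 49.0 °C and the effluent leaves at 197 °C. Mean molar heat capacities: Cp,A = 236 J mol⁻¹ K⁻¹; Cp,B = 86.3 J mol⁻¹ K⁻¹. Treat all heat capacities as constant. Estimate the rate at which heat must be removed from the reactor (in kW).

Extent of reaction ξ = 0.795 × 309 = 245.66 mol/h
Reaction term: ξ·ΔH°_rxn = 245.66 × -51.7 = -12700 kJ/h
Sensible, feed 49.0→25 °C: -1750.2 kJ/h
Outlet flows (mol/h): A 63.345, B 491.31
Sensible, products 25→197 °C: 9864.1 kJ/h
Q = ΔH = -4586.4 kJ/h = -1.274 kW
Heat removed = 1.274 kW

Q_out = 1.27 kW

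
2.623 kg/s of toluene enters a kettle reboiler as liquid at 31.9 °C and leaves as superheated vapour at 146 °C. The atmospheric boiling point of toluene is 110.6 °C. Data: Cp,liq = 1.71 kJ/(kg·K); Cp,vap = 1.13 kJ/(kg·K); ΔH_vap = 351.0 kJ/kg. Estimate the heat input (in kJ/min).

liquid 31.9→110.6 °C: 134.58 kJ/kg
vaporisation at 110.6 °C: 351 kJ/kg
vapour 110.6→146 °C: 40.002 kJ/kg
Δh = 134.58 + 351 + 40.002 = 525.58 kJ/kg
Q = ṁ·Δh = 2.623 kg/s × 525.58 kJ/kg = 1378.6 kJ/s
|Q| = 1378.6 kW = 82716 kJ/min

Q = 82700 kJ/min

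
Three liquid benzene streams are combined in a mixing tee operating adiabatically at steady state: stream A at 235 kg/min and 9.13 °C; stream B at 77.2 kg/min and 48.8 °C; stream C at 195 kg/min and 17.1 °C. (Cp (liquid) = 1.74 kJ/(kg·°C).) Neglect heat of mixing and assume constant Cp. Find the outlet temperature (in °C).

Adiabatic, steady state ⇒ Σ ṁᵢCp,ᵢ(T_out − Tᵢ) = 0
Σ ṁᵢCp,ᵢTᵢ = 235×1.74×9.13 + 77.2×1.74×48.8 + 195×1.74×17.1 = 16090
Σ ṁᵢCp,ᵢ = 235×1.74 + 77.2×1.74 + 195×1.74 = 882.53
T_out = 16090 / 882.53 = 18.232 °C

T_out = 18.2 °C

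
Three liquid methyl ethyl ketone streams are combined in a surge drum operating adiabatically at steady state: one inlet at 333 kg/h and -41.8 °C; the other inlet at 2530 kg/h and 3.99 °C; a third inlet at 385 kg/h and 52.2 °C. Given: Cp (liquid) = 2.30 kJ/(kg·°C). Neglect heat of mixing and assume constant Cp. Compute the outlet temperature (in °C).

Energy balance with Q = 0: Σ ṁᵢCp,ᵢ(T_out − Tᵢ) = 0
T_out = Σ ṁᵢCp,ᵢTᵢ / Σ ṁᵢCp,ᵢ
      = 37426 / 7470.4 = 5.0099 °C

T_out = 5.01 °C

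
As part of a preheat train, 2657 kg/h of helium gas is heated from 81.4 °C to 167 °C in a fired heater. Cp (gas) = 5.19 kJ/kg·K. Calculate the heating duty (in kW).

Q = 328 kW

Q = ṁ·Cp·ΔT = 2657 × 5.19 × (167 − 81.4) = 1.1804e+06 kJ/h
Converting: 1.1804e+06 / 3600 s = 327.89 kW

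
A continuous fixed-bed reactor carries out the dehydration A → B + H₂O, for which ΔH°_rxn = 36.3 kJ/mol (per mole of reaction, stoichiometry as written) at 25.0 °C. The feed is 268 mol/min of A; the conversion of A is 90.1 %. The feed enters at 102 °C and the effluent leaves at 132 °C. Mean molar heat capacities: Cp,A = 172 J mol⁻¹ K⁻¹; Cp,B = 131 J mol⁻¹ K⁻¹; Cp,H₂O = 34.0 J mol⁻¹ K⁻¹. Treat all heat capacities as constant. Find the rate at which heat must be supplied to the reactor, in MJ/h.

Extent of reaction ξ = 0.901 × 268 = 241.47 mol/min
Reaction term: ξ·ΔH°_rxn = 241.47 × 36.3 = 8765.3 kJ/min
Sensible, feed 102→25 °C: -3549.4 kJ/min
Outlet flows (mol/min): A 26.532, B 241.47, H₂O 241.47
Sensible, products 25→132 °C: 4751.4 kJ/min
Q = ΔH = 9967.3 kJ/min = 166.12 kW
Heat supplied = 598.04 MJ/h

Q_in = 598 MJ/h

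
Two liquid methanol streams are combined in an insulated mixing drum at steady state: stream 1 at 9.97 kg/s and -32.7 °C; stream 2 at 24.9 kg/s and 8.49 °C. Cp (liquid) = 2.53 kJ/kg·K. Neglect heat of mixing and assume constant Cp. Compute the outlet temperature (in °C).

No heat crosses the boundary, so H_out = H_in.
Σ ṁᵢCp,ᵢTᵢ = 9.97×2.53×-32.7 + 24.9×2.53×8.49 = -289.98
Σ ṁᵢCp,ᵢ = 9.97×2.53 + 24.9×2.53 = 88.221
T_out = -289.98 / 88.221 = -3.287 °C

T_out = -3.29 °C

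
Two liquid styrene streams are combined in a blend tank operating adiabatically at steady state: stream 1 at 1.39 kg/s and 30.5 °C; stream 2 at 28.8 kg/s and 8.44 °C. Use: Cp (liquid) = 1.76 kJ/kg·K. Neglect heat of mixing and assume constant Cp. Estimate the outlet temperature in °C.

Adiabatic, steady state ⇒ Σ ṁᵢCp,ᵢ(T_out − Tᵢ) = 0
Σ ṁᵢCp,ᵢTᵢ = 1.39×1.76×30.5 + 28.8×1.76×8.44 = 502.42
Σ ṁᵢCp,ᵢ = 1.39×1.76 + 28.8×1.76 = 53.134
T_out = 502.42 / 53.134 = 9.4557 °C

T_out = 9.46 °C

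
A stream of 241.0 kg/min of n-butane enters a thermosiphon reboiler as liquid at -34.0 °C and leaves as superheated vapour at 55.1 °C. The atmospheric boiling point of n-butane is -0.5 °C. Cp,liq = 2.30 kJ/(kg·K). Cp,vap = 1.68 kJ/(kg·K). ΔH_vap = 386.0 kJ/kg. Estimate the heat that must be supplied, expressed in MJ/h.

liquid -34.0→-0.5 °C: 77.05 kJ/kg
vaporisation at -0.5 °C: 386 kJ/kg
vapour -0.5→55.1 °C: 93.408 kJ/kg
Δh = 77.05 + 386 + 93.408 = 556.46 kJ/kg
Q = ṁ·Δh = 241.0 kg/min × 556.46 kJ/kg = 134110 kJ/min
|Q| = 2235.1 kW = 8046.4 MJ/h

Q = 8050 MJ/h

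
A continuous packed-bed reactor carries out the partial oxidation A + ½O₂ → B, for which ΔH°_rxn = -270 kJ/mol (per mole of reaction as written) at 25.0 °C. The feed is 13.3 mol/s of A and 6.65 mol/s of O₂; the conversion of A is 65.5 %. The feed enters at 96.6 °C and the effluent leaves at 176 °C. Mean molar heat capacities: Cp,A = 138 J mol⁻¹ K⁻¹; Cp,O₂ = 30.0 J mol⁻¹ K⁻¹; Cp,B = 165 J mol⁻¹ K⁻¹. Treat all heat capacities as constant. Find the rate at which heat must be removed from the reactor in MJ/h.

Q_out = 7830 MJ/h

Extent of reaction ξ = 0.655 × 13.3 = 8.7115 mol/s
Reaction term: ξ·ΔH°_rxn = 8.7115 × -270 = -2352.1 kJ/s
Sensible, feed 96.6→25 °C: -145.7 kJ/s
Outlet flows (mol/s): A 4.5885, O₂ 2.2942, B 8.7115
Sensible, products 25→176 °C: 323.06 kJ/s
Q = ΔH = -2174.7 kJ/s = -2174.7 kW
Heat removed = 7829.1 MJ/h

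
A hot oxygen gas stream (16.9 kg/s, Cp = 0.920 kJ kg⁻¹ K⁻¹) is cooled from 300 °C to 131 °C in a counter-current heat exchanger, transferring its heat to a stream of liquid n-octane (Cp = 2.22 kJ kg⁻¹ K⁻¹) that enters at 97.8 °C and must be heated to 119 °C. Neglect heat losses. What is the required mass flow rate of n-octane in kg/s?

Heat released by hot stream: Q = 16.9 × 0.920 × (300 − 131) = 2627.6 kJ/s
Energy balance on cold side (adiabatic exchanger): Q = ṁ_c·Cp_c·(T_c,out − T_c,in)
ṁ_c = 2627.6 / [2.22 × (119 − 97.8)] = 55.831 kg/s

ṁ_c = 55.8 kg/s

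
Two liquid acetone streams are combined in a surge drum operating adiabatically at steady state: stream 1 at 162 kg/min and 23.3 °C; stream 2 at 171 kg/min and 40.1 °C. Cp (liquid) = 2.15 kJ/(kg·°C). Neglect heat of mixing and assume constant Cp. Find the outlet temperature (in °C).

T_out = 31.9 °C

Adiabatic, steady state ⇒ Σ ṁᵢCp,ᵢ(T_out − Tᵢ) = 0
Σ ṁᵢCp,ᵢTᵢ = 162×2.15×23.3 + 171×2.15×40.1 = 22858
Σ ṁᵢCp,ᵢ = 162×2.15 + 171×2.15 = 715.95
T_out = 22858 / 715.95 = 31.927 °C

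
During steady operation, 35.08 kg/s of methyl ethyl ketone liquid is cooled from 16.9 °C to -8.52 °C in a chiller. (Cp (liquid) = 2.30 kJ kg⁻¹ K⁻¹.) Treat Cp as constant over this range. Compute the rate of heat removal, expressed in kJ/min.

Q = ṁ·Cp·ΔT = 35.08 × 2.30 × (-8.52 − 16.9) = -2051 kJ/s
Cooling duty = 123060 kJ/min

Q_c = 123000 kJ/min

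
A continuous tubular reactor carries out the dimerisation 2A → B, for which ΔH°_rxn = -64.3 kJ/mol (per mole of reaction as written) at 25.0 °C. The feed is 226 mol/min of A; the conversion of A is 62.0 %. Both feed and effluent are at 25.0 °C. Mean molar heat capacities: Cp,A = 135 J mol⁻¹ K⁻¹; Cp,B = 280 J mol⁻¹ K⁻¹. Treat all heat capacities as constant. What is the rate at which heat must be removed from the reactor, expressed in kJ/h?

Extent of reaction ξ = 0.620 × 226 / 2 = 70.06 mol/min
Reaction term: ξ·ΔH°_rxn = 70.06 × -64.3 = -4504.9 kJ/min
Q = ΔH = -4504.9 kJ/min = -75.081 kW
Heat removed = 270290 kJ/h

Q_out = 270000 kJ/h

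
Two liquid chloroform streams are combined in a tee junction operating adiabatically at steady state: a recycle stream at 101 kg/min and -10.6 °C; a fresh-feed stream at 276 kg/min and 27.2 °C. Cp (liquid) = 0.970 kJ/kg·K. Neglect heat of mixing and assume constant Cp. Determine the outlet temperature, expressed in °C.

No heat crosses the boundary, so H_out = H_in.
T_out = Σ ṁᵢCp,ᵢTᵢ / Σ ṁᵢCp,ᵢ
      = 6243.5 / 365.69 = 17.073 °C

T_out = 17.1 °C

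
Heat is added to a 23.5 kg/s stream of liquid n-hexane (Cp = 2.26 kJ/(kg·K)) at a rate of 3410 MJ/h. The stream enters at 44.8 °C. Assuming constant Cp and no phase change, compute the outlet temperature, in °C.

Q = 3410 MJ/h = 947.22 kJ/s
ΔT = Q/(ṁ·Cp) = 947.22/(23.5×2.26) = 17.835 K
T_out = 44.8 + 17.835 = 62.635 °C

T_out = 62.6 °C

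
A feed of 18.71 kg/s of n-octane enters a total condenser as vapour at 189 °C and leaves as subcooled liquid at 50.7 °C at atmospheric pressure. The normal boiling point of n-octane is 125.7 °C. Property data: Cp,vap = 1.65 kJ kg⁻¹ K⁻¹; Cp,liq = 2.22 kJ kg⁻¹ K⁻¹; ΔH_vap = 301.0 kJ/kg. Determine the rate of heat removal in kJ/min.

vapour 189→125.7 °C: -104.44 kJ/kg
condensation at 125.7 °C: -301 kJ/kg
liquid 125.7→50.7 °C: -166.5 kJ/kg
Δh = -104.44 + -301 + -166.5 = -571.95 kJ/kg
Q = ṁ·Δh = 18.71 kg/s × -571.95 kJ/kg = -10701 kJ/s
|Q| = 10701 kW = 642070 kJ/min

Q_c = 642000 kJ/min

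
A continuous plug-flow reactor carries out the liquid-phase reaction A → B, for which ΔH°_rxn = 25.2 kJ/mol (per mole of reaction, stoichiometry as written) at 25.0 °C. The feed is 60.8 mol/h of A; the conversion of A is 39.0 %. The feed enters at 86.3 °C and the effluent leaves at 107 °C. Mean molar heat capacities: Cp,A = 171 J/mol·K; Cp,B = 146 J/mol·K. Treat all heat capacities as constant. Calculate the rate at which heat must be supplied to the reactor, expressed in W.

Extent of reaction ξ = 0.390 × 60.8 = 23.712 mol/h
Reaction term: ξ·ΔH°_rxn = 23.712 × 25.2 = 597.54 kJ/h
Sensible, feed 86.3→25 °C: -637.32 kJ/h
Outlet flows (mol/h): A 37.088, B 23.712
Sensible, products 25→107 °C: 803.93 kJ/h
Q = ΔH = 764.15 kJ/h = 0.21226 kW
Heat supplied = 212.26 W

Q_in = 212 W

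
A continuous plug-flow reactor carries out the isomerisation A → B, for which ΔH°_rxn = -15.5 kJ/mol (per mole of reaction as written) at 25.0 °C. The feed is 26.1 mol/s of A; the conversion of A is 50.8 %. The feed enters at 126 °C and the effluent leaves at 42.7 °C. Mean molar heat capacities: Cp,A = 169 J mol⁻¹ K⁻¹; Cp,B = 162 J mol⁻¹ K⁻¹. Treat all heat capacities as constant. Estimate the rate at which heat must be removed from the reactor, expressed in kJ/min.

Q_out = 34500 kJ/min

Extent of reaction ξ = 0.508 × 26.1 = 13.259 mol/s
Reaction term: ξ·ΔH°_rxn = 13.259 × -15.5 = -205.51 kJ/s
Sensible, feed 126→25 °C: -445.5 kJ/s
Outlet flows (mol/s): A 12.841, B 13.259
Sensible, products 25→42.7 °C: 76.43 kJ/s
Q = ΔH = -574.58 kJ/s = -574.58 kW
Heat removed = 34475 kJ/min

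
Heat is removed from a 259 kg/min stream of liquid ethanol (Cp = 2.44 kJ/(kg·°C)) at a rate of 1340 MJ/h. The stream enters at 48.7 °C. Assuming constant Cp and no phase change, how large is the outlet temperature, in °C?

Q = 1340 MJ/h = 22333 kJ/min
ΔT = Q/(ṁ·Cp) = 22333/(259×2.44) = 35.34 K
T_out = 48.7 − 35.34 = 13.36 °C

T_out = 13.4 °C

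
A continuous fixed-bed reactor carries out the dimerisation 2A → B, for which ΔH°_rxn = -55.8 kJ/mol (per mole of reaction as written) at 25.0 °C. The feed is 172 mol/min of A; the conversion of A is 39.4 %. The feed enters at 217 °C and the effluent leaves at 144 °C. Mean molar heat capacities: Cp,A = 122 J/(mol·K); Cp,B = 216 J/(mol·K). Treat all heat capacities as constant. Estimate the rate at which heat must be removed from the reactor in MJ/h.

Extent of reaction ξ = 0.394 × 172 / 2 = 33.884 mol/min
Reaction term: ξ·ΔH°_rxn = 33.884 × -55.8 = -1890.7 kJ/min
Sensible, feed 217→25 °C: -4028.9 kJ/min
Outlet flows (mol/min): A 104.23, B 33.884
Sensible, products 25→144 °C: 2384.2 kJ/min
Q = ΔH = -3535.5 kJ/min = -58.924 kW
Heat removed = 212.13 MJ/h

Q_out = 212 MJ/h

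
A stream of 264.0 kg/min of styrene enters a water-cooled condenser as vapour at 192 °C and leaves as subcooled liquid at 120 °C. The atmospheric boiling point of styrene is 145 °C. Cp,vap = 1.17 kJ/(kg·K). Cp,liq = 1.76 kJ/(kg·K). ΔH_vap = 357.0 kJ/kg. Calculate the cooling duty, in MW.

vapour 192→145 °C: -54.99 kJ/kg
condensation at 145 °C: -357 kJ/kg
liquid 145→120 °C: -44 kJ/kg
Δh = -54.99 + -357 + -44 = -455.99 kJ/kg
Q = ṁ·Δh = 264.0 kg/min × -455.99 kJ/kg = -120380 kJ/min
|Q| = 2006.4 kW = 2.0064 MW

Q_c = 2.01 MW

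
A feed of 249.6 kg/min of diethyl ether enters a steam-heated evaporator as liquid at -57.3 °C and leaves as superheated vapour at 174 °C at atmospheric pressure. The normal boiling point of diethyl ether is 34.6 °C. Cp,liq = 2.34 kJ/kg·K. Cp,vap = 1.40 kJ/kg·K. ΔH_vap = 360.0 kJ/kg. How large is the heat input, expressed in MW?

Q = 3.20 MW

liquid -57.3→34.6 °C: 215.05 kJ/kg
vaporisation at 34.6 °C: 360 kJ/kg
vapour 34.6→174 °C: 195.16 kJ/kg
Δh = 215.05 + 360 + 195.16 = 770.21 kJ/kg
Q = ṁ·Δh = 249.6 kg/min × 770.21 kJ/kg = 192240 kJ/min
|Q| = 3204.1 kW = 3.2041 MW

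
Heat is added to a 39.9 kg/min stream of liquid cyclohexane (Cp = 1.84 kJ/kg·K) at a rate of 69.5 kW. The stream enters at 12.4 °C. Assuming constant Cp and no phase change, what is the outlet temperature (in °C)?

T_out = 69.2 °C

Q = 69.5 kW = 4170 kJ/min
ΔT = Q/(ṁ·Cp) = 4170/(39.9×1.84) = 56.8 K
T_out = 12.4 + 56.8 = 69.2 °C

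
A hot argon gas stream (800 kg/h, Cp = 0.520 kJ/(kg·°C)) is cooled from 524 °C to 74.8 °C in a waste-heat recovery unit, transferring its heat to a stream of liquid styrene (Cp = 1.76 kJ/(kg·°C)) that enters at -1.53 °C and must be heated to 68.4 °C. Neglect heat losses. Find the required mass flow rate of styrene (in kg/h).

Heat released by hot stream: Q = 800 × 0.520 × (524 − 74.8) = 186870 kJ/h
Energy balance on cold side (adiabatic exchanger): Q = ṁ_c·Cp_c·(T_c,out − T_c,in)
ṁ_c = 186870 / [1.76 × (68.4 − -1.53)] = 1518.3 kg/h

ṁ_c = 1520 kg/h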